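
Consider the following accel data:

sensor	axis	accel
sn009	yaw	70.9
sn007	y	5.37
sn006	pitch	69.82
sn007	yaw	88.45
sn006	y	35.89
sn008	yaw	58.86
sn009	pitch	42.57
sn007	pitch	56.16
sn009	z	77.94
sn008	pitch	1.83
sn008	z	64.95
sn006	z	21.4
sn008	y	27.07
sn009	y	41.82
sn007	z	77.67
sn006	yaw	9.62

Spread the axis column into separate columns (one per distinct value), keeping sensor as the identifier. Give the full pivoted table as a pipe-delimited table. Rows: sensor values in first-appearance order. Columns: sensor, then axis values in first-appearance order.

Columns: sensor plus the 4 distinct axis values (yaw, y, pitch, z).
For example, row sn009 column yaw takes accel=70.9 from the long row (sn009, yaw).

| sensor | yaw | y | pitch | z |
| sn009 | 70.9 | 41.82 | 42.57 | 77.94 |
| sn007 | 88.45 | 5.37 | 56.16 | 77.67 |
| sn006 | 9.62 | 35.89 | 69.82 | 21.4 |
| sn008 | 58.86 | 27.07 | 1.83 | 64.95 |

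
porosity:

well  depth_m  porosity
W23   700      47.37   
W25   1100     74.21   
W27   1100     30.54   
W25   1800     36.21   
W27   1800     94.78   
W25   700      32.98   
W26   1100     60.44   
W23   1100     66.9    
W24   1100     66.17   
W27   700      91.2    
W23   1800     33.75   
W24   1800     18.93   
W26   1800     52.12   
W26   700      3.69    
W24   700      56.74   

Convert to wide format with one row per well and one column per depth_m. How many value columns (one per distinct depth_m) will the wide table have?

3

3 distinct depth_m values: 700, 1100, 1800.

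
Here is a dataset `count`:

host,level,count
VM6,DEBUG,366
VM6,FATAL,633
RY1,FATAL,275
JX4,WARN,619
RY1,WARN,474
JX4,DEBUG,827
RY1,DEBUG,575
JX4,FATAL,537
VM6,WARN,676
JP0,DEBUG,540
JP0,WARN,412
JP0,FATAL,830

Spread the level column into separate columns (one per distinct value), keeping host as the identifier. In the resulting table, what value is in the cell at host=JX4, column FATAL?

Wide layout: rows indexed by host, columns are the 3 distinct level values (DEBUG, FATAL, WARN).
Cell (host=JX4, level=FATAL) draws from the long row where host=JX4 and level=FATAL, which has count=537.

537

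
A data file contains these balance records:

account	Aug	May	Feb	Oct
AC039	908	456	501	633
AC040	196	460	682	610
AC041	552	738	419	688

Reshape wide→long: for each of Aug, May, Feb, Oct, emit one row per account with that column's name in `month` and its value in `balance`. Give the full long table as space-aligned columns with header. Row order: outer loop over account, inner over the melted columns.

account  month  balance
AC039    Aug    908    
AC039    May    456    
AC039    Feb    501    
AC039    Oct    633    
AC040    Aug    196    
AC040    May    460    
AC040    Feb    682    
AC040    Oct    610    
AC041    Aug    552    
AC041    May    738    
AC041    Feb    419    
AC041    Oct    688    

Each (account, column) pair becomes one row: 3 × 4 = 12 rows.
For example, (AC039, Aug) → balance=908.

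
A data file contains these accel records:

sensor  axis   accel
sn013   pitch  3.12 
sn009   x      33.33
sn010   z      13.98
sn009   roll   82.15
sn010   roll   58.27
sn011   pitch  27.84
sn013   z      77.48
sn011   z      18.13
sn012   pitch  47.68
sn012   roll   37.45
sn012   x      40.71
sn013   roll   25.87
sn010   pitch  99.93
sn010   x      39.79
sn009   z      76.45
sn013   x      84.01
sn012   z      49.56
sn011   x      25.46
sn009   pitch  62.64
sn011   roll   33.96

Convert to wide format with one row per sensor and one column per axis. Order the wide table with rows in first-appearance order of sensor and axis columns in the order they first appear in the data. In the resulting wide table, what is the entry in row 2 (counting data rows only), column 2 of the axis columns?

With rows in first-appearance order of sensor, row 2 is sensor=sn009. axis columns in first-appearance order: pitch, x, z, roll; column 2 is x.
Long rows with sensor=sn009, axis=x: accel = 33.33.

33.33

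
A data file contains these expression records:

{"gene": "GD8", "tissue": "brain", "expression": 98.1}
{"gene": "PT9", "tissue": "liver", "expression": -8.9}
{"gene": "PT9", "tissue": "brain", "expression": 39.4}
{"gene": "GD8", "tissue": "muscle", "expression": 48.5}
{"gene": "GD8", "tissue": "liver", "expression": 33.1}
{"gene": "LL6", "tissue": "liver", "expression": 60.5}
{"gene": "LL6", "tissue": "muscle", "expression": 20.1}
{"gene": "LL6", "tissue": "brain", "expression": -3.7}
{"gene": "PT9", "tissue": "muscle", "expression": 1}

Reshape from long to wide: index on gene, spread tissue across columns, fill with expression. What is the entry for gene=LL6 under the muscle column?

Wide layout: rows indexed by gene, columns are the 3 distinct tissue values (brain, liver, muscle).
Cell (gene=LL6, tissue=muscle) draws from the long row where gene=LL6 and tissue=muscle, which has expression=20.1.

20.1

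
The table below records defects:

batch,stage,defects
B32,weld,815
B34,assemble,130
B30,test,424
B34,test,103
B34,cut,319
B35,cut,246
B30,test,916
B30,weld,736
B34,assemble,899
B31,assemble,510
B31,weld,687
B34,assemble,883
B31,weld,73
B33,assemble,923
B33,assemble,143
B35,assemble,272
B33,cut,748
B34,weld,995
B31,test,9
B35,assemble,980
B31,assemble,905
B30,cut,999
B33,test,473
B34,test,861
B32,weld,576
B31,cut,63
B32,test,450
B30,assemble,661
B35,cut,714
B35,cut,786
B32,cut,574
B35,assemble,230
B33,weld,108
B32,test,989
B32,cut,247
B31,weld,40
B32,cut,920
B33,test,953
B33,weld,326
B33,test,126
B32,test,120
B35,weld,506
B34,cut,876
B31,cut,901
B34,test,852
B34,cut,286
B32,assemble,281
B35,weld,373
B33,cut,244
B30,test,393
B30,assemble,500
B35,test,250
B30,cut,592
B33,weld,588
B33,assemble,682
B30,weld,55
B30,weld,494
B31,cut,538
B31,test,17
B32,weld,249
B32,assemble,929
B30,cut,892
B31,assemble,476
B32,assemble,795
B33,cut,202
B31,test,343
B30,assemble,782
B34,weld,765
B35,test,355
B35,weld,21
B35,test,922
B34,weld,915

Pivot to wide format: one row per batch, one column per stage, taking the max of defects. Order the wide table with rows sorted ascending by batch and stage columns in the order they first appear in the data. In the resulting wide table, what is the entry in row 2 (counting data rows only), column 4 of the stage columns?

With rows sorted ascending by batch, row 2 is batch=B31. stage columns in first-appearance order: weld, assemble, test, cut; column 4 is cut.
Long rows with batch=B31, stage=cut: max(63, 901, 538) = 901.

901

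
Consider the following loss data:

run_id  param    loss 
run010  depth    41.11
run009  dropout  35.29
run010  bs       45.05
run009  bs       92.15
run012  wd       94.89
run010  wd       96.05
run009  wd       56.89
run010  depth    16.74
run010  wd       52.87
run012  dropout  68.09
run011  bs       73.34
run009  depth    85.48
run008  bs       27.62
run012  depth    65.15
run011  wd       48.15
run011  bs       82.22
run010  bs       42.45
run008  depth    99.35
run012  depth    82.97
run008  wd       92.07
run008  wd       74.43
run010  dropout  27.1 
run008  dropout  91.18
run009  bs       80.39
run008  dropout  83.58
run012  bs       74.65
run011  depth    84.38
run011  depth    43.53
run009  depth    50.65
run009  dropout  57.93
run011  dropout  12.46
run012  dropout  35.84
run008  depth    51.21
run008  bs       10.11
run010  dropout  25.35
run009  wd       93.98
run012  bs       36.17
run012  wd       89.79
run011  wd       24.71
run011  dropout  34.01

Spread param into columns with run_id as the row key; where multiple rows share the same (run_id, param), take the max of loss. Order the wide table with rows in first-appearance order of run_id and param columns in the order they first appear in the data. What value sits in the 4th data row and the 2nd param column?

With rows in first-appearance order of run_id, row 4 is run_id=run011. param columns in first-appearance order: depth, dropout, bs, wd; column 2 is dropout.
Long rows with run_id=run011, param=dropout: max(12.46, 34.01) = 34.01.

34.01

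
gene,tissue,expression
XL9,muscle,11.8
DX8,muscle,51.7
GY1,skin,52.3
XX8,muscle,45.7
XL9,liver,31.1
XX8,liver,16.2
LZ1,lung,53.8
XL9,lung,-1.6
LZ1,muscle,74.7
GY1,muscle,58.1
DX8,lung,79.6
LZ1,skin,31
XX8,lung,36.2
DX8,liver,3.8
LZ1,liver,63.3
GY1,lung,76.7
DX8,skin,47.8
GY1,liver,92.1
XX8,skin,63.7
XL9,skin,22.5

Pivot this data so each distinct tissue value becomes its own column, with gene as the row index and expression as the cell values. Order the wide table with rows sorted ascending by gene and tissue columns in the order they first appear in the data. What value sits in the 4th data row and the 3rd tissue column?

31.1

With rows sorted ascending by gene, row 4 is gene=XL9. tissue columns in first-appearance order: muscle, skin, liver, lung; column 3 is liver.
Long rows with gene=XL9, tissue=liver: expression = 31.1.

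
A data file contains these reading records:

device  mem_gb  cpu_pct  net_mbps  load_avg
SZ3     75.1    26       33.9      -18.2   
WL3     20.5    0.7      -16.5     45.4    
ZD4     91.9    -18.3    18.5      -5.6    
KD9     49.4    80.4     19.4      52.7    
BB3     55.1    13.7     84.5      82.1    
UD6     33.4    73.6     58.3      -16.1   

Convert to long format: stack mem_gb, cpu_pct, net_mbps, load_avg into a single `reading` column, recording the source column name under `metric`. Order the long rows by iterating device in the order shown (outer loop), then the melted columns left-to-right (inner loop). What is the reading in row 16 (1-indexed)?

24 rows total (6 × 4). Row 16: index ⌊(16-1)/4⌋ = 3 into device → KD9; (16-1) mod 4 = 3 into the melted columns → load_avg.
So row 16 is (KD9, load_avg, 52.7); reading = 52.7.

52.7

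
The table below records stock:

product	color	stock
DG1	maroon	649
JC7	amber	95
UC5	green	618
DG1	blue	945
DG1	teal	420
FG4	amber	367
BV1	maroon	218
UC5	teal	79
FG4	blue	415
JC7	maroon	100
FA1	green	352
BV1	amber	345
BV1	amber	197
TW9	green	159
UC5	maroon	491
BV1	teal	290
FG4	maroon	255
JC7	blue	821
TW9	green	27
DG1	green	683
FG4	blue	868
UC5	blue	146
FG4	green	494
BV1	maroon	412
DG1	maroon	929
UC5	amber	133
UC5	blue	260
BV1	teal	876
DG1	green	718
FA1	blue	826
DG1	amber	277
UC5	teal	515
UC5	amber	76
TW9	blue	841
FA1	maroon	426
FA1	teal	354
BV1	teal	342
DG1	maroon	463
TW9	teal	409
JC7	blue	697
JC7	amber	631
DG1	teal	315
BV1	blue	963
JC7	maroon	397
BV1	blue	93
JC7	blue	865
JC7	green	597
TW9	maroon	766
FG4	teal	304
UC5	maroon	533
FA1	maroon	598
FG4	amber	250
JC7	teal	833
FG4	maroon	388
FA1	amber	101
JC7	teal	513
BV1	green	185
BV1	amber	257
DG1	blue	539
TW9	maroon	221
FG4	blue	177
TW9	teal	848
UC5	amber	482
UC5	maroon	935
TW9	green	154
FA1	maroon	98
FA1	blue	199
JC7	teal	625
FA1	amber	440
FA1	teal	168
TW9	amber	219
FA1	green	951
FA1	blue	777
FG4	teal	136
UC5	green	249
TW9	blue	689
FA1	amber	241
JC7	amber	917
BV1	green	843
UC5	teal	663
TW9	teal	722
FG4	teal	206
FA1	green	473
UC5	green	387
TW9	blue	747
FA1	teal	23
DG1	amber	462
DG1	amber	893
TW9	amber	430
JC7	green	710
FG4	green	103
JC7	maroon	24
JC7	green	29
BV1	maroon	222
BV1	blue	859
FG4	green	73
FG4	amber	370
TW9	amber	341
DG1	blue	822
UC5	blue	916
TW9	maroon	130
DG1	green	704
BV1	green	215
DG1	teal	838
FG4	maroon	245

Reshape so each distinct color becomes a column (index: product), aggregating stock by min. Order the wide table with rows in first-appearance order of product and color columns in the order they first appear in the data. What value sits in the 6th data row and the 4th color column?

199

With rows in first-appearance order of product, row 6 is product=FA1. color columns in first-appearance order: maroon, amber, green, blue, teal; column 4 is blue.
Long rows with product=FA1, color=blue: min(826, 199, 777) = 199.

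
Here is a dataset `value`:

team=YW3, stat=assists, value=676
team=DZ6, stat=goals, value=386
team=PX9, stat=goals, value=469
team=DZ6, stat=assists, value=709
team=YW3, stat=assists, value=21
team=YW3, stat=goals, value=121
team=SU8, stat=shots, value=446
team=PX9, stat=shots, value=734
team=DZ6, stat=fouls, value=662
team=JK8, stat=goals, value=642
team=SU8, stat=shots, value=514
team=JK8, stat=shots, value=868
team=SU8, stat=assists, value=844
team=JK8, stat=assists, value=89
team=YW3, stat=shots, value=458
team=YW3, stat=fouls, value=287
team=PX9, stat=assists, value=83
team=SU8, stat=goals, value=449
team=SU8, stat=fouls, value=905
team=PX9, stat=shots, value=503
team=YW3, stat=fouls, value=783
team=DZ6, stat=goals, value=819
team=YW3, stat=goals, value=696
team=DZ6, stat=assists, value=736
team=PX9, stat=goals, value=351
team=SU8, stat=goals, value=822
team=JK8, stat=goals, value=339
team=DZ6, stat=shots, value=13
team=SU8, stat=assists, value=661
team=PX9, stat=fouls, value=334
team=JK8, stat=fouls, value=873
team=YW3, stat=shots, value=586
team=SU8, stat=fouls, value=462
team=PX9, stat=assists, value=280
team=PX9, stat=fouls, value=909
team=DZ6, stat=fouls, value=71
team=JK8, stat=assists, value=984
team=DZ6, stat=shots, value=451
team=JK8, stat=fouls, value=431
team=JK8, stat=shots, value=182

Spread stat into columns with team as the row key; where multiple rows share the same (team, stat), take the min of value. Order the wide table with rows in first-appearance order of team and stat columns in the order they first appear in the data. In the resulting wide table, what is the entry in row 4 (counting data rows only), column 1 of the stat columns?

With rows in first-appearance order of team, row 4 is team=SU8. stat columns in first-appearance order: assists, goals, shots, fouls; column 1 is assists.
Long rows with team=SU8, stat=assists: min(844, 661) = 661.

661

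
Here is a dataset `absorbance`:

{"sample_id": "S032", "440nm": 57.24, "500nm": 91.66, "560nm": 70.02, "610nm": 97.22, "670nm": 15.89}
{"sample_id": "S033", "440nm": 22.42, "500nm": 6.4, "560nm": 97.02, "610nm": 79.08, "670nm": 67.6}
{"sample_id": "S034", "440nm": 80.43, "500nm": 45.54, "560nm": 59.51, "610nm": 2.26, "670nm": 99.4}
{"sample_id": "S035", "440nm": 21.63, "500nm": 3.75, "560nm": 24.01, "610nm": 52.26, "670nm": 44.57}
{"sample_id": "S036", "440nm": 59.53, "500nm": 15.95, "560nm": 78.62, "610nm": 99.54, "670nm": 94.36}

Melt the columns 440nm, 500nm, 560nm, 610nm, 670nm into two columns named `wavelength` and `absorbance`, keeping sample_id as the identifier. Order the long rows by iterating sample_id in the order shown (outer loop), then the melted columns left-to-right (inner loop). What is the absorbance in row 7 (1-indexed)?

6.4

25 rows total (5 × 5). Row 7: index ⌊(7-1)/5⌋ = 1 into sample_id → S033; (7-1) mod 5 = 1 into the melted columns → 500nm.
So row 7 is (S033, 500nm, 6.4); absorbance = 6.4.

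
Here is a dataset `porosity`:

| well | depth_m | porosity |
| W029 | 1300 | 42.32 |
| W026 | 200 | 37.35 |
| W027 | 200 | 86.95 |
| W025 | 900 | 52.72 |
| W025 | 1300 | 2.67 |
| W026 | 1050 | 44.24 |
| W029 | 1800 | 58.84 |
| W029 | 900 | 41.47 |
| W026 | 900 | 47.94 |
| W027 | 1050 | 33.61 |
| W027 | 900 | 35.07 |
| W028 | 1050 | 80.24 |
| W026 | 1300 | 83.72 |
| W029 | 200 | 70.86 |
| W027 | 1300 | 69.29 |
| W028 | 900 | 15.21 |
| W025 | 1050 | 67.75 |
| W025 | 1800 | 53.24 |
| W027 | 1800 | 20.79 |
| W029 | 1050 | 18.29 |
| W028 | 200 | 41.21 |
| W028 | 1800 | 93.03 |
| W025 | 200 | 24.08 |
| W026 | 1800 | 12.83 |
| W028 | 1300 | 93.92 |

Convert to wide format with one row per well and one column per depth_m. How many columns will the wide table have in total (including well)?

6

1 column for well plus 5 distinct depth_m values → 6 columns.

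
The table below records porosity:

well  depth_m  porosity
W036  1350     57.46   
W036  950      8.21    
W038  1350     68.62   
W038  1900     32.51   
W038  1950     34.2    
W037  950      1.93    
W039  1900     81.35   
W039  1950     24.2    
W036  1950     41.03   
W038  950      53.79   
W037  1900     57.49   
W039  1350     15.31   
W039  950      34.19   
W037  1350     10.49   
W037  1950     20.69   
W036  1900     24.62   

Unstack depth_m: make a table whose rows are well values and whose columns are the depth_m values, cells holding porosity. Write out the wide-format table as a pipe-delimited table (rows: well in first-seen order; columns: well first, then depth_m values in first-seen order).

| well | 1350 | 950 | 1900 | 1950 |
| W036 | 57.46 | 8.21 | 24.62 | 41.03 |
| W038 | 68.62 | 53.79 | 32.51 | 34.2 |
| W037 | 10.49 | 1.93 | 57.49 | 20.69 |
| W039 | 15.31 | 34.19 | 81.35 | 24.2 |

Columns: well plus the 4 distinct depth_m values (1350, 950, 1900, 1950).
For example, row W036 column 1350 takes porosity=57.46 from the long row (W036, 1350).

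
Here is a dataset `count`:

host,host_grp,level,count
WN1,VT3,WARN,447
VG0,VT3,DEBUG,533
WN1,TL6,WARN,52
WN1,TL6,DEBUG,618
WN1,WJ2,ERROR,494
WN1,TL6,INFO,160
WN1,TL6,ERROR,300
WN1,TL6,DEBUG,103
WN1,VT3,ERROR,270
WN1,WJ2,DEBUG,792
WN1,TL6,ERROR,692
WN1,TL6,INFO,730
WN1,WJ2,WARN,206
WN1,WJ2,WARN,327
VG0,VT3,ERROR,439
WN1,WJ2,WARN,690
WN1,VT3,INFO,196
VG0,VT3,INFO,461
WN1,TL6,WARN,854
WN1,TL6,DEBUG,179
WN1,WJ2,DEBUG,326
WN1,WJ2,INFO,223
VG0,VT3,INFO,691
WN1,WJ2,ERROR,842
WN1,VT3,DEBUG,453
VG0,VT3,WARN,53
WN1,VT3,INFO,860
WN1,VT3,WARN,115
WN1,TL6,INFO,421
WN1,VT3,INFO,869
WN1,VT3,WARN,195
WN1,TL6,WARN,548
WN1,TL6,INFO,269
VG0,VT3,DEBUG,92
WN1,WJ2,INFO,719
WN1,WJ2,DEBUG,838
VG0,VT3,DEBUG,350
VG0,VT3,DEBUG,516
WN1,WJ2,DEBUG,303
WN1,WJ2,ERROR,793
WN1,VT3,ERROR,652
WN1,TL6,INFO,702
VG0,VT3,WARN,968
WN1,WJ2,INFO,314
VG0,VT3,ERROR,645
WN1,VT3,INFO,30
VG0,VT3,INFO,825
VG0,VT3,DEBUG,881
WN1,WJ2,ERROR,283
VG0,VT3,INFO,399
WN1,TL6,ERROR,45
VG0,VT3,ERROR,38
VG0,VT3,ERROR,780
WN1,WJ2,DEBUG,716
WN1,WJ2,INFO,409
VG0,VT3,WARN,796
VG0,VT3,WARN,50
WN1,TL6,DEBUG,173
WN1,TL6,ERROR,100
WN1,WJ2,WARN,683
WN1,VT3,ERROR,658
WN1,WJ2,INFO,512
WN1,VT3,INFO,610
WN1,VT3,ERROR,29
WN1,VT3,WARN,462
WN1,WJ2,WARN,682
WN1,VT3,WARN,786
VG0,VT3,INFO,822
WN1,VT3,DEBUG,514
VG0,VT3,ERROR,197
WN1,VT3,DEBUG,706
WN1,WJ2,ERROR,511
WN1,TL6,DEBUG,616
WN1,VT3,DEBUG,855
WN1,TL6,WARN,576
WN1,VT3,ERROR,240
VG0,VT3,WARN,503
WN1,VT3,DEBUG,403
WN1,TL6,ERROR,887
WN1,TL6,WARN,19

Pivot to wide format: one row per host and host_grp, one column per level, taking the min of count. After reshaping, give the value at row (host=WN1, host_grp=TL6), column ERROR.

45

Rows with host=WN1, host_grp=TL6 and level=ERROR: count values are 300, 692, 45, 100, 887.
min(300, 692, 45, 100, 887) = 45.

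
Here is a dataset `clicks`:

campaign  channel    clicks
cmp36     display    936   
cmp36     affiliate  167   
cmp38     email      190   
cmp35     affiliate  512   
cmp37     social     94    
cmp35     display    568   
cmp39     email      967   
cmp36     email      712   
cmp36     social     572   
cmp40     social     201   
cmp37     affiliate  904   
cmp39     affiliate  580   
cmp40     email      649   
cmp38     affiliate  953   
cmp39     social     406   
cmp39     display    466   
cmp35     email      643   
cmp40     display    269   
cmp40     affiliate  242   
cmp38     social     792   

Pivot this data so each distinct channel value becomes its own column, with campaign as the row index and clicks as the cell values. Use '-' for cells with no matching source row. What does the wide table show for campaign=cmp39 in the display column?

466

The long row with campaign=cmp39, channel=display has clicks=466.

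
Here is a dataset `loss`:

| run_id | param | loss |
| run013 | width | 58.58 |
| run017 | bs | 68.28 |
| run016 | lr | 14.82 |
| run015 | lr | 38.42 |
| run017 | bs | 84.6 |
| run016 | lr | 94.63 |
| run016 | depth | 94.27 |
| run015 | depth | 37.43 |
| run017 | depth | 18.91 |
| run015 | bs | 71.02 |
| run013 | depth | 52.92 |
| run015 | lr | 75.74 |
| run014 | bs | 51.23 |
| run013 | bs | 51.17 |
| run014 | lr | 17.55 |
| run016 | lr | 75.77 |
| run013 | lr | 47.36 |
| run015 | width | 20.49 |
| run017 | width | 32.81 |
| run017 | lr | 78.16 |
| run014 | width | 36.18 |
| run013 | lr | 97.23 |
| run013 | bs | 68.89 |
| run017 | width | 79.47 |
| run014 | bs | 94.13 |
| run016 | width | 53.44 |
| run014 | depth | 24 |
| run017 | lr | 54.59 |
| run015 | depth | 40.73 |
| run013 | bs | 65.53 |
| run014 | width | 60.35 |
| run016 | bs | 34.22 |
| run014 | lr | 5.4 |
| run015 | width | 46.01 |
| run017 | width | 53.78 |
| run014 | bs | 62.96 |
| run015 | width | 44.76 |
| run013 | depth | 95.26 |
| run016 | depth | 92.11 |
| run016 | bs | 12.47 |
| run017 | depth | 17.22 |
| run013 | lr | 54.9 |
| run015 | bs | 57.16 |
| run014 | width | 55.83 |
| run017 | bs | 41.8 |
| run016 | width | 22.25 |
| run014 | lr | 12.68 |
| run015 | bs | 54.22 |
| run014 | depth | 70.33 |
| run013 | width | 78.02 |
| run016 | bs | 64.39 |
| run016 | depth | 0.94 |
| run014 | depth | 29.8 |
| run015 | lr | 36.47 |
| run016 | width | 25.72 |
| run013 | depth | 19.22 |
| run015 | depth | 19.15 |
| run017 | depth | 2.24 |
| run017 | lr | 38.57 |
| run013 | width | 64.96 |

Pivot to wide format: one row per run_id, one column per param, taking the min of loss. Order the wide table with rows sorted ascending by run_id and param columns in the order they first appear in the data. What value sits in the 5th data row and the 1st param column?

With rows sorted ascending by run_id, row 5 is run_id=run017. param columns in first-appearance order: width, bs, lr, depth; column 1 is width.
Long rows with run_id=run017, param=width: min(32.81, 79.47, 53.78) = 32.81.

32.81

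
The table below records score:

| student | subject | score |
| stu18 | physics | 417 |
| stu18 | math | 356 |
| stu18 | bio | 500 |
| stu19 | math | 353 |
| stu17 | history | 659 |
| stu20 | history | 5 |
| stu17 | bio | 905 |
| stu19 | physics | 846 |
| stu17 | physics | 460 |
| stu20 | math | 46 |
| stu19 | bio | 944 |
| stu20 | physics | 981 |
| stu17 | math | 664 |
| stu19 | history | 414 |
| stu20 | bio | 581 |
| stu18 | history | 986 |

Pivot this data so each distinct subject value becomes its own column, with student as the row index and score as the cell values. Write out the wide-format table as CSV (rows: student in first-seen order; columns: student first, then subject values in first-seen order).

student,physics,math,bio,history
stu18,417,356,500,986
stu19,846,353,944,414
stu17,460,664,905,659
stu20,981,46,581,5

Columns: student plus the 4 distinct subject values (physics, math, bio, history).
For example, row stu18 column physics takes score=417 from the long row (stu18, physics).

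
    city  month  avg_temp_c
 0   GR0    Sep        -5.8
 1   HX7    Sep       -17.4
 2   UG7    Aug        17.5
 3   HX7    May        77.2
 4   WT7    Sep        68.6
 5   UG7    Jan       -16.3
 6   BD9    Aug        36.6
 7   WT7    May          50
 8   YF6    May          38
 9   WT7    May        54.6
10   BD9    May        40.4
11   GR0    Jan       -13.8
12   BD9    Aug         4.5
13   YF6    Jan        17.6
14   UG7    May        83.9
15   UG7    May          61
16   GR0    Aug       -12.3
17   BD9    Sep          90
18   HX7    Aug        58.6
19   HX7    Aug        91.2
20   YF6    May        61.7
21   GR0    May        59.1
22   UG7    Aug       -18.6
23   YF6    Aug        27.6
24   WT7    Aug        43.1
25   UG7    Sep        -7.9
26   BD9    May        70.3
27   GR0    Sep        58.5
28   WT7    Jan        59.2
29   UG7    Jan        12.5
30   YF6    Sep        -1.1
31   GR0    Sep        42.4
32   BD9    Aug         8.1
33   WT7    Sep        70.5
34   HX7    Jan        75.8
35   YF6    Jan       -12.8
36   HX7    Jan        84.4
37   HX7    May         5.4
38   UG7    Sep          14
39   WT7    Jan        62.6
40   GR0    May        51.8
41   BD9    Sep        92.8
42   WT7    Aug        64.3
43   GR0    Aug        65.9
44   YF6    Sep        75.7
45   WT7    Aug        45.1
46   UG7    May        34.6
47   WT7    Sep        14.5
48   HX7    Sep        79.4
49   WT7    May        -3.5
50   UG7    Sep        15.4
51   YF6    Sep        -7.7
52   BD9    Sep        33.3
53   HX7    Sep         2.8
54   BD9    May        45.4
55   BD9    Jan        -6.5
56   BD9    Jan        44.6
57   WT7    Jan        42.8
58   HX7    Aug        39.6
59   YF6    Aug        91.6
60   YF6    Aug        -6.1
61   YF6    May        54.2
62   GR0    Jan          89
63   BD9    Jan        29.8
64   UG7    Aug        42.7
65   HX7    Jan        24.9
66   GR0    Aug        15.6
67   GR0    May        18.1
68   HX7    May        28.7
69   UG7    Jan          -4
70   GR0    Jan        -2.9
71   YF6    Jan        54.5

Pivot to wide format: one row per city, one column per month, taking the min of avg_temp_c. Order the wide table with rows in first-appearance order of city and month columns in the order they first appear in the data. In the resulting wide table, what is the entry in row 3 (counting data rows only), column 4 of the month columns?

-16.3

With rows in first-appearance order of city, row 3 is city=UG7. month columns in first-appearance order: Sep, Aug, May, Jan; column 4 is Jan.
Long rows with city=UG7, month=Jan: min(-16.3, 12.5, -4) = -16.3.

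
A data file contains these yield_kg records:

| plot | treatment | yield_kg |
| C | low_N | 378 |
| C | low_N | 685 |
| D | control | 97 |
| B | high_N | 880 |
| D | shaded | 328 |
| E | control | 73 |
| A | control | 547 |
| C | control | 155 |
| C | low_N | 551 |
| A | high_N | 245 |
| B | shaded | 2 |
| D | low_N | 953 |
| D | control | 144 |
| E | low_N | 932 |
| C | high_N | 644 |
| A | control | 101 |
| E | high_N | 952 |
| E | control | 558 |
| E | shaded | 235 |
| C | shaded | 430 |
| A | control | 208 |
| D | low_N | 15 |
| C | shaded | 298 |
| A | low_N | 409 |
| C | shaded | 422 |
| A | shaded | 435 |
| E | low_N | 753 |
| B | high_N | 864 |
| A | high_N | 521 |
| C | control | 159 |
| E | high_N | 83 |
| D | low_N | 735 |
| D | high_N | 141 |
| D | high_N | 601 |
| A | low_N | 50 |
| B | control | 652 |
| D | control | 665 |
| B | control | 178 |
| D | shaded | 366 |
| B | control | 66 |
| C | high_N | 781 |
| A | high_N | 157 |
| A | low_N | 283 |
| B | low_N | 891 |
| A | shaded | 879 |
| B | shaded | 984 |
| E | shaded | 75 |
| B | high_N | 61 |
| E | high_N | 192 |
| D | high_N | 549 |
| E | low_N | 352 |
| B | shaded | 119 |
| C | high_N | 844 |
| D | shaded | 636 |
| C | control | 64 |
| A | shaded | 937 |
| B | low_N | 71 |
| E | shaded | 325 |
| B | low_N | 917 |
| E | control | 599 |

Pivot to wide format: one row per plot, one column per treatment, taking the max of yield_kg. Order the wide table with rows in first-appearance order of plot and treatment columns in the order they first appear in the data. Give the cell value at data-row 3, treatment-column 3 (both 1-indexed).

With rows in first-appearance order of plot, row 3 is plot=B. treatment columns in first-appearance order: low_N, control, high_N, shaded; column 3 is high_N.
Long rows with plot=B, treatment=high_N: max(880, 864, 61) = 880.

880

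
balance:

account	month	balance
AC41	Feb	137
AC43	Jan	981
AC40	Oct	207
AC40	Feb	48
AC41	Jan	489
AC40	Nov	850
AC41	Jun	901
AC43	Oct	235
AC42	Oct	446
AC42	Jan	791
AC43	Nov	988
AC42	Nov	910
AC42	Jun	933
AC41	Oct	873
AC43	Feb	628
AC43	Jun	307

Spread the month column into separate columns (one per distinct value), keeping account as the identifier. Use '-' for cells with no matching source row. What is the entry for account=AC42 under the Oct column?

The long row with account=AC42, month=Oct has balance=446.

446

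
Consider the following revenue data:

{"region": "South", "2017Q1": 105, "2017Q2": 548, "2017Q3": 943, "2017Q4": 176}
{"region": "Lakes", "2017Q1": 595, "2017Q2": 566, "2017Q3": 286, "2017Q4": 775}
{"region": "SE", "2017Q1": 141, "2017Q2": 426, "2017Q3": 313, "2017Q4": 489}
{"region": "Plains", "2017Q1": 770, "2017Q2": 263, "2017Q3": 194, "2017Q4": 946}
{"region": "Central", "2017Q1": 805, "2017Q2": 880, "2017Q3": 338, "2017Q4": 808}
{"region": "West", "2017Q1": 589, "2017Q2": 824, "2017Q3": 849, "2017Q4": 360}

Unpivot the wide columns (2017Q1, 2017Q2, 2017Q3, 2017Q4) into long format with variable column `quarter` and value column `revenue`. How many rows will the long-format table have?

6 region values × 4 melted columns = 24 rows.

24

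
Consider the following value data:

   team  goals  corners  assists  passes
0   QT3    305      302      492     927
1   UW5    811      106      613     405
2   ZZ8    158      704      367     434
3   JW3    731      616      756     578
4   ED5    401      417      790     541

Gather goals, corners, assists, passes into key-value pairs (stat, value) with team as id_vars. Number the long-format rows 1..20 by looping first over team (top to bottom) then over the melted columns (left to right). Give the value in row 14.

20 rows total (5 × 4). Row 14: index ⌊(14-1)/4⌋ = 3 into team → JW3; (14-1) mod 4 = 1 into the melted columns → corners.
So row 14 is (JW3, corners, 616); value = 616.

616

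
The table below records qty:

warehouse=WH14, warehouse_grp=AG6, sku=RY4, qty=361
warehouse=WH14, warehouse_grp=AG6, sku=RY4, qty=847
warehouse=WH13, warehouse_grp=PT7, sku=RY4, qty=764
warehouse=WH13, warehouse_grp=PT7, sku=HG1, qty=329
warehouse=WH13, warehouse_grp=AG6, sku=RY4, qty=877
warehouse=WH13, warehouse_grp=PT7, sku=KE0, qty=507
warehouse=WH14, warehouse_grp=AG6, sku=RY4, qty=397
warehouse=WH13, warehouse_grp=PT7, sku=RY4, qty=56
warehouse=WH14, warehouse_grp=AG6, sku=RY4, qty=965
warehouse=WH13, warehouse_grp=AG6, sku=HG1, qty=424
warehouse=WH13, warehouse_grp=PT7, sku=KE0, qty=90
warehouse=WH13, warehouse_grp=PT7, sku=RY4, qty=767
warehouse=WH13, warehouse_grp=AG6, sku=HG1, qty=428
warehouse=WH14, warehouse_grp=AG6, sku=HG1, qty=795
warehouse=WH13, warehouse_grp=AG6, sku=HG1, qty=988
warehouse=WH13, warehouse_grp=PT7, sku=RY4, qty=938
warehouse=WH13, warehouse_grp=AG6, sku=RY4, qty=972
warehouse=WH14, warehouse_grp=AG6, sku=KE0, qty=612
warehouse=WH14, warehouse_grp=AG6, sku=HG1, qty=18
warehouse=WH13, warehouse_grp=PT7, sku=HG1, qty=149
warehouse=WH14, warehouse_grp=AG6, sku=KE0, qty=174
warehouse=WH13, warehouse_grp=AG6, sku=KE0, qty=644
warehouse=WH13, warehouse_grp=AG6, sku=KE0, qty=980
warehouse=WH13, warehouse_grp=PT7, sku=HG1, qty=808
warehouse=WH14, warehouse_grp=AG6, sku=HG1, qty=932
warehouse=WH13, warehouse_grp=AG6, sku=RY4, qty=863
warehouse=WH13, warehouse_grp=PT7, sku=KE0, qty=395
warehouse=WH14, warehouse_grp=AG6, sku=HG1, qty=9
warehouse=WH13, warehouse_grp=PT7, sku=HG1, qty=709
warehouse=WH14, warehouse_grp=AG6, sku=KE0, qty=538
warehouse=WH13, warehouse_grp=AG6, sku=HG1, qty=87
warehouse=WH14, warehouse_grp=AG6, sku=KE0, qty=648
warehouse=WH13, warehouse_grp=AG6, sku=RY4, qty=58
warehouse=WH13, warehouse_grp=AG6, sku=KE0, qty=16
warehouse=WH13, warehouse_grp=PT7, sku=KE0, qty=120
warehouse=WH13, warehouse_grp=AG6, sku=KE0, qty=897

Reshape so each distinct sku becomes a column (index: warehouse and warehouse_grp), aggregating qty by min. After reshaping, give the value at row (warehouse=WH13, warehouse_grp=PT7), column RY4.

Rows with warehouse=WH13, warehouse_grp=PT7 and sku=RY4: qty values are 764, 56, 767, 938.
min(764, 56, 767, 938) = 56.

56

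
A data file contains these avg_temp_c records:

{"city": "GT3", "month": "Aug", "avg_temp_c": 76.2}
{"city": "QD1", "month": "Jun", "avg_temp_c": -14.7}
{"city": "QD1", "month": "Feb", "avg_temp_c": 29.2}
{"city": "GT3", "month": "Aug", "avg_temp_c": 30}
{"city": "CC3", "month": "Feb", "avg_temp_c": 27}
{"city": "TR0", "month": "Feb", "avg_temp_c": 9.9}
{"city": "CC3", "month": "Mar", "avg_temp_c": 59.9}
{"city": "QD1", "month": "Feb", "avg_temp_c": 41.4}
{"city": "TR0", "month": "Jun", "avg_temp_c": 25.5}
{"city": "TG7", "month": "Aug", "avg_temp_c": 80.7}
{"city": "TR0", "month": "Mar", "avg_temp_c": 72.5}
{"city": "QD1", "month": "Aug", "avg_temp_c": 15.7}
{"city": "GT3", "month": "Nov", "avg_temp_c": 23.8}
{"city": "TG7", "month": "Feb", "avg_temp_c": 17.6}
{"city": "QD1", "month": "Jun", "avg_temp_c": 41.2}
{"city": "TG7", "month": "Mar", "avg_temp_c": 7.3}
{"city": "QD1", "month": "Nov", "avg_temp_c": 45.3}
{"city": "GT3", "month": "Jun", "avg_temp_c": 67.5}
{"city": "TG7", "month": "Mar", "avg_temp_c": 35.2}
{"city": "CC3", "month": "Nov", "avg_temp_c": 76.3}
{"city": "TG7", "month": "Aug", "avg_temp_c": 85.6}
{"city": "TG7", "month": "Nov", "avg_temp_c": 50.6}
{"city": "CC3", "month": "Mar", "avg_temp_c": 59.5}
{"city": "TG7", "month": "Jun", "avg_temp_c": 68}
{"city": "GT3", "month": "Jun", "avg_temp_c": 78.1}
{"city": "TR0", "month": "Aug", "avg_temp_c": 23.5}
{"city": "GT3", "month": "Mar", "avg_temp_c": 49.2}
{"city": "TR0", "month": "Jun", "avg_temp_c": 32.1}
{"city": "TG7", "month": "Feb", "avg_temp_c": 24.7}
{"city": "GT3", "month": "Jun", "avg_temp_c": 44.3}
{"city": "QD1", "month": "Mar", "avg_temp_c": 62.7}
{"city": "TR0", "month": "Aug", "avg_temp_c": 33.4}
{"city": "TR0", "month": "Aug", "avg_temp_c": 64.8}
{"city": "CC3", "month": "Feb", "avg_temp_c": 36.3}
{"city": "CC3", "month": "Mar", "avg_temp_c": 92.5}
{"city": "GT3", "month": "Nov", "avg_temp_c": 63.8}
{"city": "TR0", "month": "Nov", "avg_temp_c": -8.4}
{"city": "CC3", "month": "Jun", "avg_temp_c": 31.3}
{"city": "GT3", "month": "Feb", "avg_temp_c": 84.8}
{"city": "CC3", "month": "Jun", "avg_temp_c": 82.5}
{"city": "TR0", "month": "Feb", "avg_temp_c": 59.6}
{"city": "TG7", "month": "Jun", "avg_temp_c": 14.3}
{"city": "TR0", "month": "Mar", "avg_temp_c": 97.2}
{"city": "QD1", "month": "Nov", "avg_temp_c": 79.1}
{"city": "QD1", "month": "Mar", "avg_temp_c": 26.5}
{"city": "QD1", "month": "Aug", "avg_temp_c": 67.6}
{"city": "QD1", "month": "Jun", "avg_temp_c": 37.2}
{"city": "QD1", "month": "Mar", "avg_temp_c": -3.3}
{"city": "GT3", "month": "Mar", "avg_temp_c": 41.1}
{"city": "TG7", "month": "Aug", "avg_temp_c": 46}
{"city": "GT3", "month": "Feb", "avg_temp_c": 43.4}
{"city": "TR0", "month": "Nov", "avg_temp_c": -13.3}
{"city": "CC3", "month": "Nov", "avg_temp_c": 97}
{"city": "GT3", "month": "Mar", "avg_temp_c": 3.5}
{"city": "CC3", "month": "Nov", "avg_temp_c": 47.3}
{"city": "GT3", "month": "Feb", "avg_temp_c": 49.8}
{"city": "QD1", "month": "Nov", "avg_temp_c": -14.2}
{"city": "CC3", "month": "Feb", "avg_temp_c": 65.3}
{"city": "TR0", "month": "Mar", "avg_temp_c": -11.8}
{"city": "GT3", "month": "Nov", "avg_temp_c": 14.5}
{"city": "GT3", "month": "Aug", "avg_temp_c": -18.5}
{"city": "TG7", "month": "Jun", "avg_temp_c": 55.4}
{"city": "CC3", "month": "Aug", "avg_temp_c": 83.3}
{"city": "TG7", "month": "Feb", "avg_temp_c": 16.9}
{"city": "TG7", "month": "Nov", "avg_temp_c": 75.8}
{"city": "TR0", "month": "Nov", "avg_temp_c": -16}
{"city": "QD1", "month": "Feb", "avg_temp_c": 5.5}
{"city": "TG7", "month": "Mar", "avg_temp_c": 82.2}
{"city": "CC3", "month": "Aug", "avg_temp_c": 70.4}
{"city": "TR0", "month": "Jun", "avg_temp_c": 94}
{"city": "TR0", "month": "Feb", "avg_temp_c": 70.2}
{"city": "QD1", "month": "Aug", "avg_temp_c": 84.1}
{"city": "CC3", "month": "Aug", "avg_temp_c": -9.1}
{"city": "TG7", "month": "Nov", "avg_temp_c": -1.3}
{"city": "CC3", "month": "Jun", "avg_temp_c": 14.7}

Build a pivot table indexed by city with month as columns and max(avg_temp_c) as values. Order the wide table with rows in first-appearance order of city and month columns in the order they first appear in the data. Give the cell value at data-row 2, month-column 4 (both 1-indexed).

With rows in first-appearance order of city, row 2 is city=QD1. month columns in first-appearance order: Aug, Jun, Feb, Mar, Nov; column 4 is Mar.
Long rows with city=QD1, month=Mar: max(62.7, 26.5, -3.3) = 62.7.

62.7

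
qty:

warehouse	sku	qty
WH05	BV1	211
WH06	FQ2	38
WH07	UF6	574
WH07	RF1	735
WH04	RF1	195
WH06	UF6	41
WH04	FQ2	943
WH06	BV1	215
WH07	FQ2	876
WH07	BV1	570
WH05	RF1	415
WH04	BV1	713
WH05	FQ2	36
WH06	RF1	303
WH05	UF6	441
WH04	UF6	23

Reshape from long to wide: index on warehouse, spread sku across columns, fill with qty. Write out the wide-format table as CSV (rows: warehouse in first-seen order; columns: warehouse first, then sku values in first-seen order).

Columns: warehouse plus the 4 distinct sku values (BV1, FQ2, UF6, RF1).
For example, row WH05 column BV1 takes qty=211 from the long row (WH05, BV1).

warehouse,BV1,FQ2,UF6,RF1
WH05,211,36,441,415
WH06,215,38,41,303
WH07,570,876,574,735
WH04,713,943,23,195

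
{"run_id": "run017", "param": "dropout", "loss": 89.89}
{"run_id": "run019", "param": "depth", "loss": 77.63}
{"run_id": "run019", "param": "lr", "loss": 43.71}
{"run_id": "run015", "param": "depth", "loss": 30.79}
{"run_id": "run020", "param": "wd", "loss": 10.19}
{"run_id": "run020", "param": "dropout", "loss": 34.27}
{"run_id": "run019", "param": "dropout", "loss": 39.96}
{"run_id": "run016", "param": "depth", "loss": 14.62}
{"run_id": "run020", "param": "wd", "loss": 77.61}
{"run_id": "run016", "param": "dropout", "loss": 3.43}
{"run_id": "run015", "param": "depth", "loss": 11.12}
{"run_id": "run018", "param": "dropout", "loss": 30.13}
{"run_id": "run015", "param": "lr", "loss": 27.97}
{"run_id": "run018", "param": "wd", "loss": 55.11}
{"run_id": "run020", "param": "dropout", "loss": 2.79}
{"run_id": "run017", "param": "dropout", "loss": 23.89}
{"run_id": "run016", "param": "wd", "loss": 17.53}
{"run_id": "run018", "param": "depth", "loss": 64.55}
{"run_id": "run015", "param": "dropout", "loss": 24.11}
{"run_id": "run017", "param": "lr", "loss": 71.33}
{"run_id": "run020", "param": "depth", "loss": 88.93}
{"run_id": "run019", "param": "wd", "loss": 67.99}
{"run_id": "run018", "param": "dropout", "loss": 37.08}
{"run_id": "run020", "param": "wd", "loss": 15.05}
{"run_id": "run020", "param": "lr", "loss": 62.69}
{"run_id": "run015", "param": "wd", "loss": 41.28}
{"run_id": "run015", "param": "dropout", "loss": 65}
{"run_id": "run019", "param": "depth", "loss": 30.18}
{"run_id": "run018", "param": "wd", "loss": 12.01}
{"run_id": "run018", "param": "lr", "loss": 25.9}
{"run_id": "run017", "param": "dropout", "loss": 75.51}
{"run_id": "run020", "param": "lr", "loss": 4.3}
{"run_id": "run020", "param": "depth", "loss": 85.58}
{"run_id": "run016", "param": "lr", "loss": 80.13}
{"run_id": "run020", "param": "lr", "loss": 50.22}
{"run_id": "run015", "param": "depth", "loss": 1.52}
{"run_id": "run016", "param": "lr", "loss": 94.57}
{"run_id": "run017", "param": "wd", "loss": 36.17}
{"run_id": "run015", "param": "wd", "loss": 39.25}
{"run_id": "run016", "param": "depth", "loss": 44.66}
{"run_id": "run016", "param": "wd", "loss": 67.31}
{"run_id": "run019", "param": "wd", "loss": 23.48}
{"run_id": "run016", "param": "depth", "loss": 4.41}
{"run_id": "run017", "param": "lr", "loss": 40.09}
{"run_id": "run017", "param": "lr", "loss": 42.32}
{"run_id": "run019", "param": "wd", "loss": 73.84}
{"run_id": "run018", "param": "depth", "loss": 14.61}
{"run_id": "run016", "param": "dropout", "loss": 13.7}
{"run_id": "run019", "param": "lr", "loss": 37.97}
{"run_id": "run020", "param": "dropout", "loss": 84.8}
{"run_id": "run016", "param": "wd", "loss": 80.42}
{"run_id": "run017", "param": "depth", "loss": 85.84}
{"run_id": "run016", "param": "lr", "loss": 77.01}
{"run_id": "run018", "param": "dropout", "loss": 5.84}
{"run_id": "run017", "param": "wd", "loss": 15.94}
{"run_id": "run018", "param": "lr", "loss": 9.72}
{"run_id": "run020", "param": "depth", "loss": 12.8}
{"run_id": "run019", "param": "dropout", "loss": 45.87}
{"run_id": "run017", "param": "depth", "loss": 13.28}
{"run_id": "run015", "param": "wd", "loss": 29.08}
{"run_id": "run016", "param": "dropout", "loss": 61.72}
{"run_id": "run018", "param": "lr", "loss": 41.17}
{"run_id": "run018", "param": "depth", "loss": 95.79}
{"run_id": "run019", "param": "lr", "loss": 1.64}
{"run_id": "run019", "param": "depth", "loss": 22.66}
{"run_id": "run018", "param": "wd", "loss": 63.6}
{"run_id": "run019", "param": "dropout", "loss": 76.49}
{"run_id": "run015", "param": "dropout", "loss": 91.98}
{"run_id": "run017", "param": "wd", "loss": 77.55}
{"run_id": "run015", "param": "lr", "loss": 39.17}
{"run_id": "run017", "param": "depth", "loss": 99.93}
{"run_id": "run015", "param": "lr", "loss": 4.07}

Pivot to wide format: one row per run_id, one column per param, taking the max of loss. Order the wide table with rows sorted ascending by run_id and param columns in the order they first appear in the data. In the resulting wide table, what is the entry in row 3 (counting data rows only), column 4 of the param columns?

77.55

With rows sorted ascending by run_id, row 3 is run_id=run017. param columns in first-appearance order: dropout, depth, lr, wd; column 4 is wd.
Long rows with run_id=run017, param=wd: max(36.17, 15.94, 77.55) = 77.55.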